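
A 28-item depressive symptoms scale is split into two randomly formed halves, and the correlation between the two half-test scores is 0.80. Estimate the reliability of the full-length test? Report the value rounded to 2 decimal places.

r_full = 2r_hh / (1 + r_hh) = 2 × 0.80 / (1 + 0.80)
       = 1.6000 / 1.8000 = 0.8889

0.89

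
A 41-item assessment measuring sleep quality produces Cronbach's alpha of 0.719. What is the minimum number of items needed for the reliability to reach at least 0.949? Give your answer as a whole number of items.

Invert Spearman-Brown to solve for n:
n = r*(1 − r) / [ r (1 − r*) ]
n = [0.949 × 0.281] / [0.719 × 0.051]
n = 0.266669 / 0.036669 ≈ 7.2723
7.2723 × 41 = 298.16 → 299 items

299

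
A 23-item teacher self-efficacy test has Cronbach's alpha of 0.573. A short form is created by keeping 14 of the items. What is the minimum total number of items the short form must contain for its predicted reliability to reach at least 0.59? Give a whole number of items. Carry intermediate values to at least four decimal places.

25

Short-form reliability: n = 14/23 = 0.6087; r_14 = n·r/(1+(n−1)r) ≈ 0.4496
Length factor from the short form to reach 0.59: n' = 0.59(1 − 0.4496) / [0.4496(1 − 0.59)] ≈ 1.7617
Items = 1.7617 × 14 ≈ 24.66 → 25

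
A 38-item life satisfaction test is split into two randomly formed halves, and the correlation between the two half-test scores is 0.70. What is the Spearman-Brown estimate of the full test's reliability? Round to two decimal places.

r_full = 2(0.70) / (1 + 0.70)
       = 1.4000 / 1.7000 = 0.8235

0.82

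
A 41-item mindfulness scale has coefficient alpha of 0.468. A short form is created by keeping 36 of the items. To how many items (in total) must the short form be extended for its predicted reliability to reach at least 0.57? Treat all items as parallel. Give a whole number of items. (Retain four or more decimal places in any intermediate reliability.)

62

Short-form reliability: n = 36/41 = 0.8780; r_36 = n·r/(1+(n−1)r) ≈ 0.4358
Then solve for n' with r_old = 0.4358, r_target = 0.57: n' = 0.57(1 − 0.4358)/[0.4358(1 − 0.57)] = 1.7161
Items = 1.7161 × 36 ≈ 61.78 → 62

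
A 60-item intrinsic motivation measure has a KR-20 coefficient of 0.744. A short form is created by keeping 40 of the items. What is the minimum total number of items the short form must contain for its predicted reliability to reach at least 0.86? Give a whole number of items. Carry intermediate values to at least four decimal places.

127

First, r for the 40-item form: n = 40/60 = 0.6667, so r_40 = 0.6667·0.744/(1 + (0.6667 − 1)·0.744) = 0.6596
Then solve for n' with r_old = 0.6596, r_target = 0.86: n' = 0.86(1 − 0.6596)/[0.6596(1 − 0.86)] = 3.1701
Items = 3.1701 × 40 ≈ 126.80 → 127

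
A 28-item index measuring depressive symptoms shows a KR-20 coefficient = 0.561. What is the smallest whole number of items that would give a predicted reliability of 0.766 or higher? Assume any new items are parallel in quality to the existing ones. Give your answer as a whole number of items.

Rearranging the Spearman-Brown formula for n,
n = r_target (1 − r_old) / [ r_old (1 − r_target) ]
n = 0.766 × (1 − 0.561) / [ 0.561 × (1 − 0.766) ]
  = 0.336274 / 0.131274 = 2.5616
So the test needs 2.5616 × 28 ≈ 71.72 items; rounding up, 72.

72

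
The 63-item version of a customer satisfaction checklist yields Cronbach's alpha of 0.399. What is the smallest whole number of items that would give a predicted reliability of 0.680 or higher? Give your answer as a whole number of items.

Invert Spearman-Brown to solve for n:
n = r_target (1 − r_old) / [ r_old (1 − r_target) ]
n = 0.680(1 − 0.399) / [0.399(1 − 0.680)]
n = 0.408680 / 0.127680 ≈ 3.2008
Items needed = n × 63 = 3.2008 × 63 ≈ 201.65 → round up to 202

202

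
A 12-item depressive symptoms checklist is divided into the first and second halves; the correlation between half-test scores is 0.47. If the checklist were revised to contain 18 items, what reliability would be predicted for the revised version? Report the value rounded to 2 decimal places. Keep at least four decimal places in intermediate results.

0.73

Spearman-Brown correction (n = 2): r_full = 2·0.47/(1 + 0.47) = 0.6395
Then adjust to 18 items: n = 18/12 = 1.5000
r_new = n·r_full / (1 + (n − 1)·r_full) = 0.9592 / 1.3197 ≈ 0.7268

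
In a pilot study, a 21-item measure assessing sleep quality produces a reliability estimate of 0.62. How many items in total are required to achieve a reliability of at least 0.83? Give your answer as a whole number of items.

n = 0.83(1 − 0.62) / [0.62(1 − 0.83)]
  = 0.3154 / 0.1054 = 2.9924
So the test needs 2.9924 × 21 ≈ 62.84 items; rounding up, 63.

63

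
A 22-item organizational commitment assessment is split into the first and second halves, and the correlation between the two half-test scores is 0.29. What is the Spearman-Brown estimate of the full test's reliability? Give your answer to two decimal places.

The full test is twice the length of either half (n = 2).
r_full = 2(0.29) / (1 + 0.29)
r_full = 0.5800 / 1.2900 ≈ 0.4496

0.45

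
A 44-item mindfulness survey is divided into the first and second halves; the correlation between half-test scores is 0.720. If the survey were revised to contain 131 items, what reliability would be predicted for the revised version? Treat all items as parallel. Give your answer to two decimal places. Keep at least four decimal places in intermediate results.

0.94

Spearman-Brown correction (n = 2): r_full = 2·0.720/(1 + 0.720) = 0.8372
Then adjust to 131 items: n = 131/44 = 2.9773
r_new = n·r_full / (1 + (n − 1)·r_full) = 2.4926 / 2.6554 ≈ 0.9387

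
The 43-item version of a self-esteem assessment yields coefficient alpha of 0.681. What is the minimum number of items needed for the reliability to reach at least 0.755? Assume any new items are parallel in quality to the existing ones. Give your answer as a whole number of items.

63

Spearman-Brown solved for the length factor n:
n = r_target (1 − r_old) / [ r_old (1 − r_target) ]
n = 0.755(1 − 0.681) / [0.681(1 − 0.755)]
  = 0.240845 / 0.166845 = 1.4435
Items needed = n × 43 = 1.4435 × 43 ≈ 62.07 → round up to 63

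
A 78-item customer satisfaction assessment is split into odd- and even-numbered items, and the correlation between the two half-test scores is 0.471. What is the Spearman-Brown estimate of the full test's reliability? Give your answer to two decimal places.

Apply the Spearman-Brown correction with n = 2:
r_full = 2r_hh / (1 + r_hh) = 2 × 0.471 / (1 + 0.471)
       = 0.9420 / 1.4710 = 0.6404

0.64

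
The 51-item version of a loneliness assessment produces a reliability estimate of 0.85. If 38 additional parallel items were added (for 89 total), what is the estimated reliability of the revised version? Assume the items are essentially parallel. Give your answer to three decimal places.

n = 89/51 = 1.7451
Apply the Spearman-Brown prophecy formula, r' = nr / [1 + (n − 1)r]:
r_new = (1.7451 × 0.85) / (1 + (1.7451 − 1) × 0.85)
r_new = 1.4833 / 1.6333 ≈ 0.9082

0.908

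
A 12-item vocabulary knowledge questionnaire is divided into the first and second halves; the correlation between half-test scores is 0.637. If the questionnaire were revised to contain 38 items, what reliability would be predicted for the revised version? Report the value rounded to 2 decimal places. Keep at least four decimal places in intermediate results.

0.92

Full-test reliability from the split-half r: r_full = 2(0.637)/(1 + 0.637) = 0.7783
Length factor from 12 to 38 items: n = 38/12 = 3.1667
r_new = n·r_full / (1 + (n − 1)·r_full) = 2.4646 / 2.6863 ≈ 0.9175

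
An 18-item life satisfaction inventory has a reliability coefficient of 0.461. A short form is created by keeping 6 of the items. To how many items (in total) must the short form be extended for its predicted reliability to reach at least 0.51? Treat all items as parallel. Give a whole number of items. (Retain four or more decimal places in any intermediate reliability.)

22

First, r for the 6-item form: n = 6/18 = 0.3333, so r_6 = 0.3333·0.461/(1 + (0.3333 − 1)·0.461) = 0.2218
Length factor from the short form to reach 0.51: n' = 0.51(1 − 0.2218) / [0.2218(1 − 0.51)] ≈ 3.6518
Total items = 3.6518 × 6 = 21.91, rounded up to 22.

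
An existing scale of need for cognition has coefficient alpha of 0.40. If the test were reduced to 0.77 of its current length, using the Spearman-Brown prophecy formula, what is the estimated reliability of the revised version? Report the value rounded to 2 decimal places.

Spearman-Brown: r_new = n·r / (1 + (n − 1)·r)
r_new = (0.77 × 0.40) / (1 + (0.77 − 1) × 0.40)
r_new = 0.3080 / 0.9080 ≈ 0.3392

0.34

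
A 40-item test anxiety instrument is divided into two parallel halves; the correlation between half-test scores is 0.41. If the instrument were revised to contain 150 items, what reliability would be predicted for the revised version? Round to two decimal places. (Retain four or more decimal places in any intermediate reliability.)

Full-test reliability from the split-half r: r_full = 2(0.41)/(1 + 0.41) = 0.5816
Length factor from 40 to 150 items: n = 150/40 = 3.7500
r_new = n·r_full / (1 + (n − 1)·r_full) = 2.1810 / 2.5994 ≈ 0.8390

0.84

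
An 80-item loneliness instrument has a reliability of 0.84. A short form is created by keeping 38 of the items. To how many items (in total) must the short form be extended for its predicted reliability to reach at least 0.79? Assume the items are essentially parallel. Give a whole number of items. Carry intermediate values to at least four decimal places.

58

Short-form reliability: n = 38/80 = 0.4750; r_38 = n·r/(1+(n−1)r) ≈ 0.7138
Length factor from the short form to reach 0.79: n' = 0.79(1 − 0.7138) / [0.7138(1 − 0.79)] ≈ 1.5083
Total items = 1.5083 × 38 = 57.32, rounded up to 58.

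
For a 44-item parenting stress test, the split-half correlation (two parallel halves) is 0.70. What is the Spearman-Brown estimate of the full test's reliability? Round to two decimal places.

The full test is twice the length of either half (n = 2).
r_full = 2(0.70) / (1 + 0.70)
r_full = 1.4000 / 1.7000 ≈ 0.8235

0.82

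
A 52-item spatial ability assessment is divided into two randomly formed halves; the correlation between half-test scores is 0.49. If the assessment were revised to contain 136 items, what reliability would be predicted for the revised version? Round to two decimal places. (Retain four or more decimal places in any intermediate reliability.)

0.83

Spearman-Brown correction (n = 2): r_full = 2·0.49/(1 + 0.49) = 0.6577
Then adjust to 136 items: n = 136/52 = 2.6154
r_new = n·r_full / (1 + (n − 1)·r_full) = 1.7201 / 2.0624 ≈ 0.8340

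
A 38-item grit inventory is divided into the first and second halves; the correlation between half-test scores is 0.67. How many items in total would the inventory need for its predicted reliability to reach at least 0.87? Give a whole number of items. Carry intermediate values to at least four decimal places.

63

Corrected full-test reliability: r_full = 2 × 0.67 / (1 + 0.67) ≈ 0.8024
n = r_tgt(1 − r_full) / [r_full(1 − r_tgt)] = 0.87 × 0.1976 / (0.8024 × 0.13) ≈ 1.6481
Required items = 1.6481 × 38 = 62.63, so 63 items.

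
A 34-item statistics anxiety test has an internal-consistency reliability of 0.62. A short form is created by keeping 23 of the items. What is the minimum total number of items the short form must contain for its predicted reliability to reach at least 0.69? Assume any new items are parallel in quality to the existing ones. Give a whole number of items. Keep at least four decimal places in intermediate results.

First, r for the 23-item form: n = 23/34 = 0.6765, so r_23 = 0.6765·0.62/(1 + (0.6765 − 1)·0.62) = 0.5247
Length factor from the short form to reach 0.69: n' = 0.69(1 − 0.5247) / [0.5247(1 − 0.69)] ≈ 2.0162
Total items = 2.0162 × 23 = 46.37, rounded up to 47.

47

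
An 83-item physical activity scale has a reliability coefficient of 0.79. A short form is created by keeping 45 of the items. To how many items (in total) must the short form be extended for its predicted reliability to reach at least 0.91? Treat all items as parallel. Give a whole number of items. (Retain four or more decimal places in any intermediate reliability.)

224

Short-form reliability: n = 45/83 = 0.5422; r_45 = n·r/(1+(n−1)r) ≈ 0.6710
Then solve for n' with r_old = 0.6710, r_target = 0.91: n' = 0.91(1 − 0.6710)/[0.6710(1 − 0.91)] = 4.9576
Items = 4.9576 × 45 ≈ 223.09 → 224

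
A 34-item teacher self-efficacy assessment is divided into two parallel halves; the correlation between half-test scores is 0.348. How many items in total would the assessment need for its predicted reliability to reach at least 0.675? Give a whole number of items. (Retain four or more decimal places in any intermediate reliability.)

Corrected full-test reliability: r_full = 2 × 0.348 / (1 + 0.348) ≈ 0.5163
n = r_tgt(1 − r_full) / [r_full(1 − r_tgt)] = 0.675 × 0.4837 / (0.5163 × 0.325) ≈ 1.9458
Required items = 1.9458 × 34 = 66.16, so 67 items.

67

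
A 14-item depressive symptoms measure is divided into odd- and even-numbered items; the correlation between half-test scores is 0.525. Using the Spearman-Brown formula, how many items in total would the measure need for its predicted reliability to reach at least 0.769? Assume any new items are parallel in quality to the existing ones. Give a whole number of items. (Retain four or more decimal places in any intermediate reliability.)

Corrected full-test reliability: r_full = 2 × 0.525 / (1 + 0.525) ≈ 0.6885
n = r_tgt(1 − r_full) / [r_full(1 − r_tgt)] = 0.769 × 0.3115 / (0.6885 × 0.231) ≈ 1.5062
Items = 1.5062 × 14 ≈ 21.09 → 22

22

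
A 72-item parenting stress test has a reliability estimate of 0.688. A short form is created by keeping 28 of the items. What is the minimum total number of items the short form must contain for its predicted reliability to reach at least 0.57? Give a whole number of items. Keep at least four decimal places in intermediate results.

First, r for the 28-item form: n = 28/72 = 0.3889, so r_28 = 0.3889·0.688/(1 + (0.3889 − 1)·0.688) = 0.4617
Then solve for n' with r_old = 0.4617, r_target = 0.57: n' = 0.57(1 − 0.4617)/[0.4617(1 − 0.57)] = 1.5455
Total items = 1.5455 × 28 = 43.27, rounded up to 44.

44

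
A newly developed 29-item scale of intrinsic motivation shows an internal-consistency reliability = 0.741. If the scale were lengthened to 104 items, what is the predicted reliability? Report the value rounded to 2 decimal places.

Length ratio n = 104/29 = 3.5862
Spearman-Brown: r_new = n·r / (1 + (n − 1)·r)
r_new = 3.5862·0.741 / [1 + (3.5862 − 1)·0.741]
     = 2.6574 / 2.9164 = 0.9112

0.91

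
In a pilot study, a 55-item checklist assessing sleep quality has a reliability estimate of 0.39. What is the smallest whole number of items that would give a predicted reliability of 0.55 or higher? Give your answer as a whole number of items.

Spearman-Brown solved for the length factor n:
n = r_target (1 − r_old) / [ r_old (1 − r_target) ]
n = [0.55 × 0.61] / [0.39 × 0.45]
  = 0.3355 / 0.1755 = 1.9117
1.9117 × 55 = 105.14 → 106 items

106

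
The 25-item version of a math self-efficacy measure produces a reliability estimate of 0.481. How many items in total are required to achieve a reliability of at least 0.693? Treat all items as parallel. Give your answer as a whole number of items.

Rearranging the Spearman-Brown formula for n,
n = r*(1 − r) / [ r (1 − r*) ]
n = [0.693 × 0.519] / [0.481 × 0.307]
n = 0.359667 / 0.147667 ≈ 2.4357
Items needed = n × 25 = 2.4357 × 25 ≈ 60.89 → round up to 61

61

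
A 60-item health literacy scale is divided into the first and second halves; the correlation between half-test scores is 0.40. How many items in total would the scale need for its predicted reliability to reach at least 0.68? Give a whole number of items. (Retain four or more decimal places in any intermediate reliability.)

96

Corrected full-test reliability: r_full = 2 × 0.40 / (1 + 0.40) ≈ 0.5714
n = r_tgt(1 − r_full) / [r_full(1 − r_tgt)] = 0.68 × 0.4286 / (0.5714 × 0.32) ≈ 1.5939
Items = 1.5939 × 60 ≈ 95.63 → 96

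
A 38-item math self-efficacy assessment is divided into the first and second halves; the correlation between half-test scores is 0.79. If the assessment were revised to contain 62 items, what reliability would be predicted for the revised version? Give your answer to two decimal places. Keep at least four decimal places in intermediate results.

Spearman-Brown correction (n = 2): r_full = 2·0.79/(1 + 0.79) = 0.8827
Then adjust to 62 items: n = 62/38 = 1.6316
r_new = n·r_full / (1 + (n − 1)·r_full) = 1.4402 / 1.5575 ≈ 0.9247

0.92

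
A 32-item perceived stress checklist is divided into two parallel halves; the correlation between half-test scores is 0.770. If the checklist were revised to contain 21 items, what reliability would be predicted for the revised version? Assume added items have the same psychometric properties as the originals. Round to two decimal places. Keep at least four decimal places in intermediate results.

Full-test reliability from the split-half r: r_full = 2(0.770)/(1 + 0.770) = 0.8701
Length factor from 32 to 21 items: n = 21/32 = 0.6562
r_new = n·r_full / (1 + (n − 1)·r_full) = 0.5710 / 0.7009 ≈ 0.8147

0.81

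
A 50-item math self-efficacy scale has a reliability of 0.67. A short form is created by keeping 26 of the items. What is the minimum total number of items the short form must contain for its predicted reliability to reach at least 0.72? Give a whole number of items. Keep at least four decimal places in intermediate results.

64

First, r for the 26-item form: n = 26/50 = 0.5200, so r_26 = 0.5200·0.67/(1 + (0.5200 − 1)·0.67) = 0.5136
Length factor from the short form to reach 0.72: n' = 0.72(1 − 0.5136) / [0.5136(1 − 0.72)] ≈ 2.4352
Total items = 2.4352 × 26 = 63.32, rounded up to 64.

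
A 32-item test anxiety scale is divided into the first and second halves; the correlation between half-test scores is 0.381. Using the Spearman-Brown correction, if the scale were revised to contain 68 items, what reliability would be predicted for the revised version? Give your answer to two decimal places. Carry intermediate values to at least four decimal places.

Full-test reliability from the split-half r: r_full = 2(0.381)/(1 + 0.381) = 0.5518
Then adjust to 68 items: n = 68/32 = 2.1250
r_new = n·r_full / (1 + (n − 1)·r_full) = 1.1726 / 1.6208 ≈ 0.7235

0.72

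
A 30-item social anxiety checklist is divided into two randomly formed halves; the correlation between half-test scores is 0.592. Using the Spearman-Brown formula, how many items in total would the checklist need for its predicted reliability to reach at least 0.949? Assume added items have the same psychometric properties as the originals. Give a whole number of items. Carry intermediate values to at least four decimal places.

193

r_full = 2(0.592)/(1 + 0.592) = 0.7437
Solve Spearman-Brown for n: n = 0.949(1 − 0.7437) / [0.7437(1 − 0.949)] = 6.4128
Required items = 6.4128 × 30 = 192.38, so 193 items.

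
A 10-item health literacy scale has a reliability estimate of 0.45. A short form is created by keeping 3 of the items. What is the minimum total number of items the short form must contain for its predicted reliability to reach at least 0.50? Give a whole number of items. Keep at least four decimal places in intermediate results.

13

Short-form reliability: n = 3/10 = 0.3000; r_3 = n·r/(1+(n−1)r) ≈ 0.1971
Length factor from the short form to reach 0.50: n' = 0.50(1 − 0.1971) / [0.1971(1 − 0.50)] ≈ 4.0736
Items = 4.0736 × 3 ≈ 12.22 → 13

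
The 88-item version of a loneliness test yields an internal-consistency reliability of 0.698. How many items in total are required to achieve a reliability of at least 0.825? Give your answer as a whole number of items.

n = [0.825 × 0.302] / [0.698 × 0.175]
n = 0.249150 / 0.122150 ≈ 2.0397
So the test needs 2.0397 × 88 ≈ 179.49 items; rounding up, 180.

180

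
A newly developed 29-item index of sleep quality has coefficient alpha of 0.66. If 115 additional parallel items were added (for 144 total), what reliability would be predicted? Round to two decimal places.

The new length is 144/29 = 4.9655 times the old.
Spearman-Brown: r_new = n·r / (1 + (n − 1)·r)
r_new = 4.9655·0.66 / [1 + (4.9655 − 1)·0.66]
     = 3.2772 / 3.6172 = 0.9060

0.91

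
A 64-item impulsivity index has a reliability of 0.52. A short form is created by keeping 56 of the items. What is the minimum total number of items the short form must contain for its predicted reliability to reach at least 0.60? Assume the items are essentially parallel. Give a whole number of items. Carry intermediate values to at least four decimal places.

First, r for the 56-item form: n = 56/64 = 0.8750, so r_56 = 0.8750·0.52/(1 + (0.8750 − 1)·0.52) = 0.4866
Then solve for n' with r_old = 0.4866, r_target = 0.60: n' = 0.60(1 − 0.4866)/[0.4866(1 − 0.60)] = 1.5826
Total items = 1.5826 × 56 = 88.63, rounded up to 89.

89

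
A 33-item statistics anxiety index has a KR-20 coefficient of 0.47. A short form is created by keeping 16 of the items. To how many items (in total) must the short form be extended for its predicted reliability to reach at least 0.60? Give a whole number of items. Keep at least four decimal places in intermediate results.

Short-form reliability: n = 16/33 = 0.4848; r_16 = n·r/(1+(n−1)r) ≈ 0.3007
Length factor from the short form to reach 0.60: n' = 0.60(1 − 0.3007) / [0.3007(1 − 0.60)] ≈ 3.4884
Total items = 3.4884 × 16 = 55.81, rounded up to 56.

56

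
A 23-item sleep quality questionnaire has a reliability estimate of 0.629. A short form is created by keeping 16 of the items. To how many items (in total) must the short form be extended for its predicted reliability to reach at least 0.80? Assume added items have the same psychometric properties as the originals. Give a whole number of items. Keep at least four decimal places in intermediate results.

55

First, r for the 16-item form: n = 16/23 = 0.6957, so r_16 = 0.6957·0.629/(1 + (0.6957 − 1)·0.629) = 0.5412
Length factor from the short form to reach 0.80: n' = 0.80(1 − 0.5412) / [0.5412(1 − 0.80)] ≈ 3.3910
Items = 3.3910 × 16 ≈ 54.26 → 55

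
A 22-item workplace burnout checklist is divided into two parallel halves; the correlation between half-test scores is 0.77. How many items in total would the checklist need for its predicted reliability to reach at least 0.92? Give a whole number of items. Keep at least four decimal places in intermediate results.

38

r_full = 2(0.77)/(1 + 0.77) = 0.8701
n = r_tgt(1 − r_full) / [r_full(1 − r_tgt)] = 0.92 × 0.1299 / (0.8701 × 0.08) ≈ 1.7169
Required items = 1.7169 × 22 = 37.77, so 38 items.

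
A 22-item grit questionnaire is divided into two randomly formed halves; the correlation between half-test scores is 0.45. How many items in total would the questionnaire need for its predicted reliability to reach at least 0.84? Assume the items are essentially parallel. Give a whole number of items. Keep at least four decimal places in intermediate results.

r_full = 2(0.45)/(1 + 0.45) = 0.6207
n = r_tgt(1 − r_full) / [r_full(1 − r_tgt)] = 0.84 × 0.3793 / (0.6207 × 0.16) ≈ 3.2082
Required items = 3.2082 × 22 = 70.58, so 71 items.

71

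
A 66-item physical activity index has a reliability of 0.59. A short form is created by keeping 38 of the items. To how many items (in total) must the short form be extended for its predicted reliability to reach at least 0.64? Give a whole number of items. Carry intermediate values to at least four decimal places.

82

First, r for the 38-item form: n = 38/66 = 0.5758, so r_38 = 0.5758·0.59/(1 + (0.5758 − 1)·0.59) = 0.4531
Length factor from the short form to reach 0.64: n' = 0.64(1 − 0.4531) / [0.4531(1 − 0.64)] ≈ 2.1458
Items = 2.1458 × 38 ≈ 81.54 → 82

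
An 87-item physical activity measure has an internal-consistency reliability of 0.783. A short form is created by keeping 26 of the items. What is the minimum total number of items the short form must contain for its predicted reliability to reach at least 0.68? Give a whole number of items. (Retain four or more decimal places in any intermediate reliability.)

First, r for the 26-item form: n = 26/87 = 0.2989, so r_26 = 0.2989·0.783/(1 + (0.2989 − 1)·0.783) = 0.5189
Then solve for n' with r_old = 0.5189, r_target = 0.68: n' = 0.68(1 − 0.5189)/[0.5189(1 − 0.68)] = 1.9702
Total items = 1.9702 × 26 = 51.23, rounded up to 52.

52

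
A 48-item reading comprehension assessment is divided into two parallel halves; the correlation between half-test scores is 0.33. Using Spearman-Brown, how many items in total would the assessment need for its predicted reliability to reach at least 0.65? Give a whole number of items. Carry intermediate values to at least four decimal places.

Corrected full-test reliability: r_full = 2 × 0.33 / (1 + 0.33) ≈ 0.4962
Solve Spearman-Brown for n: n = 0.65(1 − 0.4962) / [0.4962(1 − 0.65)] = 1.8856
Items = 1.8856 × 48 ≈ 90.51 → 91

91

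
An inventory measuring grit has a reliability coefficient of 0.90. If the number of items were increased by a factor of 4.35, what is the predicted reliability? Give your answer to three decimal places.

0.975

r_new = 4.35·0.90 / [1 + (4.35 − 1)·0.90]
     = 3.9150 / 4.0150 = 0.9751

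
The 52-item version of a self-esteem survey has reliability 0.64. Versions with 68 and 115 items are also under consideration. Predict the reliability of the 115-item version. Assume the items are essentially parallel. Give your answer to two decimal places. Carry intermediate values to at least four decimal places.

0.80

The 68-item form is not needed; work directly from the 52-item form with n = 115/52 = 2.2115.
r_{115} = n·r / (1 + (n − 1)·r) = 1.4154 / 1.7754 ≈ 0.7972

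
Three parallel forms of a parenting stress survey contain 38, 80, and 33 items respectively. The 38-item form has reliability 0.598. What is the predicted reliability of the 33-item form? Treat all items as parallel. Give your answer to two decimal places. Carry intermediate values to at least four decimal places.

The 80-item form is not needed; work directly from the 38-item form with n = 33/38 = 0.8684.
r_{33} = n·r / (1 + (n − 1)·r) = 0.5193 / 0.9213 ≈ 0.5637

0.56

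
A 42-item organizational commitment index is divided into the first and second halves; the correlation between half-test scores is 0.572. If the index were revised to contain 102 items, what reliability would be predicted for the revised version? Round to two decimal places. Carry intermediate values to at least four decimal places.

0.87

First correct the split-half correlation to full-test reliability: r_full = 2 × 0.572 / (1 + 0.572) ≈ 0.7277
Length factor from 42 to 102 items: n = 102/42 = 2.4286
r_new = n·r_full / (1 + (n − 1)·r_full) = 1.7673 / 2.0396 ≈ 0.8665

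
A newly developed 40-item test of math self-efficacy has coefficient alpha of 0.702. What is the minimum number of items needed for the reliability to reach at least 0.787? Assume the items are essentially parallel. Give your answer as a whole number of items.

n = [0.787 × 0.298] / [0.702 × 0.213]
n = 0.234526 / 0.149526 ≈ 1.5685
Items needed = n × 40 = 1.5685 × 40 ≈ 62.74 → round up to 63

63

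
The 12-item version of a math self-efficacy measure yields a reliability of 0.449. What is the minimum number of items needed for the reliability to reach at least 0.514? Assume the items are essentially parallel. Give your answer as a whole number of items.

Spearman-Brown solved for the length factor n:
n = r_target (1 − r_old) / [ r_old (1 − r_target) ]
n = 0.514(1 − 0.449) / [0.449(1 − 0.514)]
n = 0.283214 / 0.218214 ≈ 1.2979
So the test needs 1.2979 × 12 ≈ 15.57 items; rounding up, 16.

16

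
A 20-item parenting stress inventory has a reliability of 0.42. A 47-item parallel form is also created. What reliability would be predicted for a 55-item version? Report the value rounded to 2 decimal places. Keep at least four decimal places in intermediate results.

0.67

The 47-item form is not needed; work directly from the 20-item form with n = 55/20 = 2.7500.
r_{55} = n·r / (1 + (n − 1)·r) = 1.1550 / 1.7350 ≈ 0.6657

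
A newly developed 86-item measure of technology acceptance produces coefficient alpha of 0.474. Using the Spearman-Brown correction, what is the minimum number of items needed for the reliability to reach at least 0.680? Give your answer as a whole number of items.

203

Invert Spearman-Brown to solve for n:
n = r_target (1 − r_old) / [ r_old (1 − r_target) ]
n = [0.680 × 0.526] / [0.474 × 0.320]
n = 0.357680 / 0.151680 ≈ 2.3581
2.3581 × 86 = 202.80 → 203 items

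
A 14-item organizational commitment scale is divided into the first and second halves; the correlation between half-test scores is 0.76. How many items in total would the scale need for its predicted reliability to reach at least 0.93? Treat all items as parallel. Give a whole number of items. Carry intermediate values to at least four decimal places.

Corrected full-test reliability: r_full = 2 × 0.76 / (1 + 0.76) ≈ 0.8636
Solve Spearman-Brown for n: n = 0.93(1 − 0.8636) / [0.8636(1 − 0.93)] = 2.0984
Required items = 2.0984 × 14 = 29.38, so 30 items.

30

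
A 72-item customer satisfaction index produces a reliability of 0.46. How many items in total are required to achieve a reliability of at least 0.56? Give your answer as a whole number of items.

108

n = 0.56 × (1 − 0.46) / [ 0.46 × (1 − 0.56) ]
n = 0.3024 / 0.2024 ≈ 1.4941
Items needed = n × 72 = 1.4941 × 72 ≈ 107.58 → round up to 108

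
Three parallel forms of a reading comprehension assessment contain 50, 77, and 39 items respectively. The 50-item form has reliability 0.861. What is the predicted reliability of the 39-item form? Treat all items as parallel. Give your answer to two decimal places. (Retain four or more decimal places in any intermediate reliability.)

The 77-item form is not needed; work directly from the 50-item form with n = 39/50 = 0.7800.
r_{39} = n·r / (1 + (n − 1)·r) = 0.6716 / 0.8106 ≈ 0.8285

0.83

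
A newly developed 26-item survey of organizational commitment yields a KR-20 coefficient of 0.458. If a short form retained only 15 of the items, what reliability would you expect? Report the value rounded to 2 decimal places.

0.33

n = 15/26 = 0.5769
r_new = (0.5769 × 0.458) / (1 + (0.5769 − 1) × 0.458)
r_new = 0.2642 / 0.8062 ≈ 0.3277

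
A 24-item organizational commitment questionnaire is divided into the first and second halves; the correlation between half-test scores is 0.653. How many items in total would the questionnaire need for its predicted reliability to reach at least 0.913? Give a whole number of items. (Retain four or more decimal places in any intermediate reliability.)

Corrected full-test reliability: r_full = 2 × 0.653 / (1 + 0.653) ≈ 0.7901
n = r_tgt(1 − r_full) / [r_full(1 − r_tgt)] = 0.913 × 0.2099 / (0.7901 × 0.087) ≈ 2.7879
Required items = 2.7879 × 24 = 66.91, so 67 items.

67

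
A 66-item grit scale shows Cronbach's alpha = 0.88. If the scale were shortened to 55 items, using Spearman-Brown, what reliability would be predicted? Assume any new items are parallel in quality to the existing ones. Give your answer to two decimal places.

Length ratio n = 55/66 = 0.8333
Spearman-Brown: r_new = n·r / (1 + (n − 1)·r)
r_new = (0.8333 × 0.88) / (1 + (0.8333 − 1) × 0.88)
r_new = 0.7333 / 0.8533 ≈ 0.8594

0.86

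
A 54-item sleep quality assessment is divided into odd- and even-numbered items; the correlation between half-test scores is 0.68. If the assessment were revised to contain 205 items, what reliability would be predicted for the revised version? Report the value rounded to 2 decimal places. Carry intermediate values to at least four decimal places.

Spearman-Brown correction (n = 2): r_full = 2·0.68/(1 + 0.68) = 0.8095
Then adjust to 205 items: n = 205/54 = 3.7963
r_new = n·r_full / (1 + (n − 1)·r_full) = 3.0731 / 3.2636 ≈ 0.9416

0.94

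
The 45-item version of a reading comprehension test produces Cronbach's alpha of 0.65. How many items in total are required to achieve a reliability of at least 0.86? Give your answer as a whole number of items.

149

n = [0.86 × 0.35] / [0.65 × 0.14]
n = 0.3010 / 0.0910 ≈ 3.3077
Items needed = n × 45 = 3.3077 × 45 ≈ 148.85 → round up to 149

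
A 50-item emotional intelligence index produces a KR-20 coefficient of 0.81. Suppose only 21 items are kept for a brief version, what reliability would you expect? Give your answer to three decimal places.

The new length is 21/50 = 0.42 times the old.
Apply the Spearman-Brown prophecy formula, r' = nr / [1 + (n − 1)r]:
r_new = (0.42 × 0.81) / (1 + (0.42 − 1) × 0.81)
     = 0.3402 / 0.5302 = 0.6416

0.642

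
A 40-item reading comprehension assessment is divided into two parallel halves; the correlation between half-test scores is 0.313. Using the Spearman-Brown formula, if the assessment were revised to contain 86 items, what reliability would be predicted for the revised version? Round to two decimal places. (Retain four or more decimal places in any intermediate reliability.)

0.66

First correct the split-half correlation to full-test reliability: r_full = 2 × 0.313 / (1 + 0.313) ≈ 0.4768
Length factor from 40 to 86 items: n = 86/40 = 2.1500
r_new = n·r_full / (1 + (n − 1)·r_full) = 1.0251 / 1.5483 ≈ 0.6621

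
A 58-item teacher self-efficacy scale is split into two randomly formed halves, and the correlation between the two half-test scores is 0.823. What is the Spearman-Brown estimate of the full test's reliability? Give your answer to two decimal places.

0.90

The full test is twice the length of either half (n = 2).
r_full = 2r_hh / (1 + r_hh) = 2 × 0.823 / (1 + 0.823)
       = 1.6460 / 1.8230 = 0.9029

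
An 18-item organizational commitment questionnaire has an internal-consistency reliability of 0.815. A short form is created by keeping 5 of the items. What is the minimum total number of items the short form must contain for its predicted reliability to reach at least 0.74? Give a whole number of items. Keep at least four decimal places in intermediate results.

Short-form reliability: n = 5/18 = 0.2778; r_5 = n·r/(1+(n−1)r) ≈ 0.5503
Then solve for n' with r_old = 0.5503, r_target = 0.74: n' = 0.74(1 − 0.5503)/[0.5503(1 − 0.74)] = 2.3259
Items = 2.3259 × 5 ≈ 11.63 → 12

12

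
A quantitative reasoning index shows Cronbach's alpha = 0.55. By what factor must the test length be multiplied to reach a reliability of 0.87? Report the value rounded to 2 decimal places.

5.48

n = [0.87 × 0.45] / [0.55 × 0.13]
  = 0.3915 / 0.0715 = 5.4755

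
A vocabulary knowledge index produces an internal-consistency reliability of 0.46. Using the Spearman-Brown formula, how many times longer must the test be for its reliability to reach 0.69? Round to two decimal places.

n = [0.69 × 0.54] / [0.46 × 0.31]
n = 0.3726 / 0.1426 ≈ 2.6129

2.61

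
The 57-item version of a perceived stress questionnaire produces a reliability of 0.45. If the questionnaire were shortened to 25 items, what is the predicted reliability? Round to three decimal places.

0.264

n = 25/57 = 0.4386
r_new = (0.4386 × 0.45) / (1 + (0.4386 − 1) × 0.45)
     = 0.1974 / 0.7474 = 0.2641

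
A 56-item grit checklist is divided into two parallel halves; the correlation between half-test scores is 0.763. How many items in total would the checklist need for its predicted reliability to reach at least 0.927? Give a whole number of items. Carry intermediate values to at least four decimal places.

Corrected full-test reliability: r_full = 2 × 0.763 / (1 + 0.763) ≈ 0.8656
Solve Spearman-Brown for n: n = 0.927(1 − 0.8656) / [0.8656(1 − 0.927)] = 1.9717
Required items = 1.9717 × 56 = 110.42, so 111 items.

111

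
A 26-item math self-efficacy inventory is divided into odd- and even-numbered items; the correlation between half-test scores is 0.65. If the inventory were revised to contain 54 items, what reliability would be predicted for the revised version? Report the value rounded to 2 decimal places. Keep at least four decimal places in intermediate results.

0.89

First correct the split-half correlation to full-test reliability: r_full = 2 × 0.65 / (1 + 0.65) ≈ 0.7879
Length factor from 26 to 54 items: n = 54/26 = 2.0769
r_new = n·r_full / (1 + (n − 1)·r_full) = 1.6364 / 1.8485 ≈ 0.8853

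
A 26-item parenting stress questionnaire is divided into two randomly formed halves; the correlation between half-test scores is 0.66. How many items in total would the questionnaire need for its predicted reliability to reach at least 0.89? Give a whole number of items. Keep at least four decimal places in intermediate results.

r_full = 2(0.66)/(1 + 0.66) = 0.7952
Solve Spearman-Brown for n: n = 0.89(1 − 0.7952) / [0.7952(1 − 0.89)] = 2.0838
Items = 2.0838 × 26 ≈ 54.18 → 55

55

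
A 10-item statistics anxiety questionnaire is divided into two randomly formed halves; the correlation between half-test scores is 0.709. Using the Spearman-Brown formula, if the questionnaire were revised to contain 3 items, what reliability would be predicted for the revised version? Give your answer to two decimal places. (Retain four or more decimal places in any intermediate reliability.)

Full-test reliability from the split-half r: r_full = 2(0.709)/(1 + 0.709) = 0.8297
Then adjust to 3 items: n = 3/10 = 0.3000
r_new = n·r_full / (1 + (n − 1)·r_full) = 0.2489 / 0.4192 ≈ 0.5938

0.59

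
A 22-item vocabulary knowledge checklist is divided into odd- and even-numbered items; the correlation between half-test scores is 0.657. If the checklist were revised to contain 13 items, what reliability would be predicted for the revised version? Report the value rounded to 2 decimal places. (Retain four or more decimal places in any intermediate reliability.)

Full-test reliability from the split-half r: r_full = 2(0.657)/(1 + 0.657) = 0.7930
Length factor from 22 to 13 items: n = 13/22 = 0.5909
r_new = n·r_full / (1 + (n − 1)·r_full) = 0.4686 / 0.6756 ≈ 0.6936

0.69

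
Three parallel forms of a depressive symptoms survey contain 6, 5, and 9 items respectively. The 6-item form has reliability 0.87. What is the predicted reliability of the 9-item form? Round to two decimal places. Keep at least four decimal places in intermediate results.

The 5-item form is not needed; work directly from the 6-item form with n = 9/6 = 1.5000.
r_{9} = n·r / (1 + (n − 1)·r) = 1.3050 / 1.4350 ≈ 0.9094

0.91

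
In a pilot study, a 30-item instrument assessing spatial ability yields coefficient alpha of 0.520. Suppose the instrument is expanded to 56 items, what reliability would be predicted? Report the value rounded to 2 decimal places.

0.67

Length ratio n = 56/30 = 1.8667
By Spearman-Brown, r_new = n r / (1 + (n − 1) r).
r_new = 1.8667·0.520 / [1 + (1.8667 − 1)·0.520]
     = 0.9707 / 1.4507 = 0.6691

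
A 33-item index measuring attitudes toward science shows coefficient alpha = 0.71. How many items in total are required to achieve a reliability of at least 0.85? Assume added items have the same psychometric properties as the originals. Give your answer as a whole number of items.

n = [0.85 × 0.29] / [0.71 × 0.15]
  = 0.2465 / 0.1065 = 2.3146
2.3146 × 33 = 76.38 → 77 items

77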